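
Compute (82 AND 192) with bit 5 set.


Step 1: 82 & 192 = 64
Step 2: 64 | (1 << 5) = 64 | 32 = 96

96


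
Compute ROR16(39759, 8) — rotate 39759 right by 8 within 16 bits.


Rotate 0b1001101101001111 right by 8 (16-bit) = 0b100111110011011 = 20379

20379


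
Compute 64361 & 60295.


0b1111101101101001 & 0b1110101110000111 = 0b1110101100000001 = 60161

60161


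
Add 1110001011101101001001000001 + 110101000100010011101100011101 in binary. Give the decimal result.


1110001011101101001001000001 + 110101000100010011101100011101 = 1000011010000000000110101011110 = 1128271198

1128271198


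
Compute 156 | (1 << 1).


156 | (1 << 1) = 156 | 2 = 158

158


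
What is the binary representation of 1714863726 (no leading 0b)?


1714863726 = 1100110001101101011111001101110 in binary

1100110001101101011111001101110


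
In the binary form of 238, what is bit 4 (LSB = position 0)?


0b11101110, position 4 = 0

0


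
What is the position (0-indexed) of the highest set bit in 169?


0b10101001. Highest set bit at position 7

7


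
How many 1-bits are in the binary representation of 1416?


0b10110001000 has 4 set bits

4


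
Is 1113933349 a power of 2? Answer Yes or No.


0b1000010011001010100011000100101. Multiple bits set => No

No


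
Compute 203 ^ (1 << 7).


203 ^ (1 << 7) = 203 ^ 128 = 75

75


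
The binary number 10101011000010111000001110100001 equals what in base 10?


10101011000010111000001110100001 in decimal = 2869658529

2869658529


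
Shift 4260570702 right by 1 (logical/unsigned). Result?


0b11111101111100110010011001001110 >> 1 = 0b1111110111110011001001100100111 = 2130285351

2130285351


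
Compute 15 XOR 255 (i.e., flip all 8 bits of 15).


15 ^ 255 = 240

240


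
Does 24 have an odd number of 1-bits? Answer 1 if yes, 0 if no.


0b11000 has 2 ones => parity 0

0


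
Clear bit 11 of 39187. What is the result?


39187 & ~(1 << 11) = 37139

37139


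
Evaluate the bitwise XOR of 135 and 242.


0b10000111 ^ 0b11110010 = 0b1110101 = 117

117


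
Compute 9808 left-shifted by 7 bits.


0b10011001010000 << 7 = 0b100110010100000000000 = 1255424

1255424


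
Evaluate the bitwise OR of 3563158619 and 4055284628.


0b11010100011000010111110001011011 | 0b11110001101101101011101110010100 = 0b11110101111101111111111111011111 = 4126670815

4126670815


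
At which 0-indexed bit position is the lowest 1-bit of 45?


0b101101. Lowest set bit at position 0

0


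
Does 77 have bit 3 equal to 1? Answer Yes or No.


0b1001101, bit 3 = 1. Yes

Yes


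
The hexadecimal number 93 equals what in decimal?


93 hex = 147 decimal

147


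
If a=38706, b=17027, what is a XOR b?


38706 ^ 17027 = 54705

54705


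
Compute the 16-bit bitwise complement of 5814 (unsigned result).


~0b1011010110110 = 0b1110100101001001 = 59721 (16-bit unsigned)

59721


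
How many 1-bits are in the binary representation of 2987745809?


0b10110010000101010110001000010001 has 12 set bits

12


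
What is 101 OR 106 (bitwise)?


0b1100101 | 0b1101010 = 0b1101111 = 111

111


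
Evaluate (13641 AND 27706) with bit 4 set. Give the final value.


Step 1: 13641 & 27706 = 9224
Step 2: 9224 | (1 << 4) = 9224 | 16 = 9240

9240


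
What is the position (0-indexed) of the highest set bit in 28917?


0b111000011110101. Highest set bit at position 14

14


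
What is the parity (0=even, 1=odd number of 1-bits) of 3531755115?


0b11010010100000100100111001101011 has 15 ones => parity 1

1


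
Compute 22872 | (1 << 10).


22872 | (1 << 10) = 22872 | 1024 = 23896

23896


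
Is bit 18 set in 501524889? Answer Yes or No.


0b11101111001001010100110011001, bit 18 = 1. Yes

Yes


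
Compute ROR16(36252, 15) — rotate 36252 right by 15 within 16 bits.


Rotate 0b1000110110011100 right by 15 (16-bit) = 0b1101100111001 = 6969

6969


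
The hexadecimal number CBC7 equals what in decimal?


CBC7 hex = 52167 decimal

52167


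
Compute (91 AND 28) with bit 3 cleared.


Step 1: 91 & 28 = 24
Step 2: 24 & ~(1 << 3) = 16

16


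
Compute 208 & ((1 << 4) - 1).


208 & 15 = 0

0


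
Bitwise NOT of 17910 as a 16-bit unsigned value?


~0b100010111110110 = 0b1011101000001001 = 47625 (16-bit unsigned)

47625


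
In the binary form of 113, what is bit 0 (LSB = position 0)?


0b1110001, position 0 = 1

1


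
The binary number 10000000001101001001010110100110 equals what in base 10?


10000000001101001001010110100110 in decimal = 2150929830

2150929830


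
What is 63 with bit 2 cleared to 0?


63 & ~(1 << 2) = 59

59


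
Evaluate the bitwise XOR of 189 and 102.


0b10111101 ^ 0b1100110 = 0b11011011 = 219

219


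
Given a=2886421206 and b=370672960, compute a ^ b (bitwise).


2886421206 ^ 370672960 = 3121827734

3121827734


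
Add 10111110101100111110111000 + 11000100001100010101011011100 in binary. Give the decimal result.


10111110101100111110111000 + 11000100001100010101011011100 = 11011100000001111101010010100 = 461437588

461437588


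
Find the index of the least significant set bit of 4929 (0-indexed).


0b1001101000001. Lowest set bit at position 0

0


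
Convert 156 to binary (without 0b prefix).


156 = 10011100 in binary

10011100


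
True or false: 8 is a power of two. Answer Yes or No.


0b1000. Only one bit set => Yes

Yes


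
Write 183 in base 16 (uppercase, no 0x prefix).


183 = B7 hex

B7


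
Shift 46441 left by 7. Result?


0b1011010101101001 << 7 = 0b10110101011010010000000 = 5944448

5944448


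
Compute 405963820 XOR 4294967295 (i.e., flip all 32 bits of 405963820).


405963820 ^ 4294967295 = 3889003475

3889003475


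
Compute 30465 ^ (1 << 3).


30465 ^ (1 << 3) = 30465 ^ 8 = 30473

30473


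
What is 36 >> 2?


0b100100 >> 2 = 0b1001 = 9

9


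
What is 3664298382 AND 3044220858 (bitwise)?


0b11011010011010001100000110001110 & 0b10110101011100110001111110111010 = 0b10010000011000000000000110001010 = 2422210954

2422210954


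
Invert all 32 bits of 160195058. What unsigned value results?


160195058 ^ 4294967295 = 4134772237

4134772237


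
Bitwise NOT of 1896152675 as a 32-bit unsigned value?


~0b1110001000001001111111001100011 = 0b10001110111110110000000110011100 = 2398814620 (32-bit unsigned)

2398814620


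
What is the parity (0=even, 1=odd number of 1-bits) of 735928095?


0b101011110111010101111100011111 has 21 ones => parity 1

1


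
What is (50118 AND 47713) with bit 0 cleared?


Step 1: 50118 & 47713 = 33344
Step 2: 33344 & ~(1 << 0) = 33344

33344


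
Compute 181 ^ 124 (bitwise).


0b10110101 ^ 0b1111100 = 0b11001001 = 201

201


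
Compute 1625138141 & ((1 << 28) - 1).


1625138141 & 268435455 = 14525405

14525405


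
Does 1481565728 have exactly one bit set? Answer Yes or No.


0b1011000010011101110011000100000. Multiple bits set => No

No


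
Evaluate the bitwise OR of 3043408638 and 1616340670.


0b10110101011001101011101011111110 | 0b1100000010101110110011010111110 = 0b11110101011101111111111011111110 = 4118281982

4118281982


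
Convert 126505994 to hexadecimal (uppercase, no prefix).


126505994 = 78A540A hex

78A540A


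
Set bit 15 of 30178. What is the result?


30178 | (1 << 15) = 30178 | 32768 = 62946

62946


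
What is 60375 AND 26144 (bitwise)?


0b1110101111010111 & 0b110011000100000 = 0b110001000000000 = 25088

25088


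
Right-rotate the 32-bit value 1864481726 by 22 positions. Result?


Rotate 0b1101111001000011011101110111110 right by 22 (32-bit) = 0b10000110111011101111100110111100 = 2263808444

2263808444


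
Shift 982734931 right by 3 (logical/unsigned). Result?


0b111010100100110101100001010011 >> 3 = 0b111010100100110101100001010 = 122841866

122841866


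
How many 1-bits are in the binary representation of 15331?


0b11101111100011 has 10 set bits

10


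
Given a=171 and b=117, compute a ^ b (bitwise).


171 ^ 117 = 222

222


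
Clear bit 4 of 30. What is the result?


30 & ~(1 << 4) = 14

14


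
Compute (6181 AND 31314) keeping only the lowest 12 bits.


Step 1: 6181 & 31314 = 6144
Step 2: 6144 & 4095 = 2048

2048


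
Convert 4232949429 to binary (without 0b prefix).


4232949429 = 11111100010011011010111010110101 in binary

11111100010011011010111010110101


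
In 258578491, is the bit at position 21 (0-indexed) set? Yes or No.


0b1111011010011001100000111011, bit 21 = 1. Yes

Yes


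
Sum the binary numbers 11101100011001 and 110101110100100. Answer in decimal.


11101100011001 + 110101110100100 = 1010011010111101 = 42685

42685


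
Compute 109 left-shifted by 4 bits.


0b1101101 << 4 = 0b11011010000 = 1744

1744


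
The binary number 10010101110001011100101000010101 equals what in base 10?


10010101110001011100101000010101 in decimal = 2512767509

2512767509


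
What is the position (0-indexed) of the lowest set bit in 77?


0b1001101. Lowest set bit at position 0

0


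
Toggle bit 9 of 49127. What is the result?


49127 ^ (1 << 9) = 49127 ^ 512 = 48615

48615


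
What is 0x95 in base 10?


95 hex = 149 decimal

149


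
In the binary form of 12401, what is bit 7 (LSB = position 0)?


0b11000001110001, position 7 = 0

0


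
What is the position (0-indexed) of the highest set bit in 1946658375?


0b1110100000001111010011001000111. Highest set bit at position 30

30


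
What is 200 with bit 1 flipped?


200 ^ (1 << 1) = 200 ^ 2 = 202

202


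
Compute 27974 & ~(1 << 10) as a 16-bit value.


27974 & ~(1 << 10) = 26950

26950


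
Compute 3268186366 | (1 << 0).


3268186366 | (1 << 0) = 3268186366 | 1 = 3268186367

3268186367


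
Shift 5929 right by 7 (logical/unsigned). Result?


0b1011100101001 >> 7 = 0b101110 = 46

46


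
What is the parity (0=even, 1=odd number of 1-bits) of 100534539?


0b101111111100000100100001011 has 14 ones => parity 0

0


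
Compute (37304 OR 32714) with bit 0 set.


Step 1: 37304 | 32714 = 65530
Step 2: 65530 | (1 << 0) = 65530 | 1 = 65531

65531


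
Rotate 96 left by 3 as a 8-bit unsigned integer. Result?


Rotate 0b1100000 left by 3 (8-bit) = 0b11 = 3

3


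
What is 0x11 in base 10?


11 hex = 17 decimal

17


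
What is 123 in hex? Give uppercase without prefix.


123 = 7B hex

7B


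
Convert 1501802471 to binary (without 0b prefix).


1501802471 = 1011001100000111010111111100111 in binary

1011001100000111010111111100111


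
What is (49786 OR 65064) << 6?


Step 1: 49786 | 65064 = 65146
Step 2: 65146 << 6 = 4169344

4169344


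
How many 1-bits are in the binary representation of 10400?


0b10100010100000 has 4 set bits

4


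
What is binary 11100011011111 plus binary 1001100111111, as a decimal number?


11100011011111 + 1001100111111 = 100110000011110 = 19486

19486


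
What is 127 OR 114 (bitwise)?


0b1111111 | 0b1110010 = 0b1111111 = 127

127


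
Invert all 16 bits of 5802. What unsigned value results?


5802 ^ 65535 = 59733

59733


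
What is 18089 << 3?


0b100011010101001 << 3 = 0b100011010101001000 = 144712

144712


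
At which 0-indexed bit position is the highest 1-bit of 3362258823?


0b11001000011001111111111110000111. Highest set bit at position 31

31


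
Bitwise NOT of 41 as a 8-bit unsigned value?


~0b101001 = 0b11010110 = 214 (8-bit unsigned)

214


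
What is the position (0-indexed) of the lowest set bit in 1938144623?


0b1110011100001011011110101101111. Lowest set bit at position 0

0


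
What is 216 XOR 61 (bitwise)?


0b11011000 ^ 0b111101 = 0b11100101 = 229

229


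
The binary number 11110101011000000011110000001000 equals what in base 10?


11110101011000000011110000001000 in decimal = 4116724744

4116724744


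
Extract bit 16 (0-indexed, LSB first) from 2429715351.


0b10010000110100101000001110010111, position 16 = 0

0


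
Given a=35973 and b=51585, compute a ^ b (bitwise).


35973 ^ 51585 = 17668

17668


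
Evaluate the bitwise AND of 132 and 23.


0b10000100 & 0b10111 = 0b100 = 4

4


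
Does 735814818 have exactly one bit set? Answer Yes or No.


0b101011110110111010010010100010. Multiple bits set => No

No


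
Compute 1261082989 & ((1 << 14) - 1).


1261082989 & 16383 = 6509

6509


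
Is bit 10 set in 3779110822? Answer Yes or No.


0b11100001010000001010011110100110, bit 10 = 1. Yes

Yes


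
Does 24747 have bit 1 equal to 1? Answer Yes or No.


0b110000010101011, bit 1 = 1. Yes

Yes


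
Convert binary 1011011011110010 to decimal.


1011011011110010 in decimal = 46834

46834


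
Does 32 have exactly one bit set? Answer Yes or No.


0b100000. Only one bit set => Yes

Yes


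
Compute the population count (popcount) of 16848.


0b100000111010000 has 5 set bits

5


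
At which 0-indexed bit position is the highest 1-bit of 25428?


0b110001101010100. Highest set bit at position 14

14


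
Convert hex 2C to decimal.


2C hex = 44 decimal

44


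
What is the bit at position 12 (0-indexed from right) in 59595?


0b1110100011001011, position 12 = 0

0


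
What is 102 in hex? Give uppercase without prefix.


102 = 66 hex

66


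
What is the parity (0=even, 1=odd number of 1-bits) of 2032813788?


0b1111001001010100100011011011100 has 16 ones => parity 0

0


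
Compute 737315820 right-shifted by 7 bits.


0b101011111100101000101111101100 >> 7 = 0b10101111110010100010111 = 5760279

5760279


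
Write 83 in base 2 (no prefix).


83 = 1010011 in binary

1010011


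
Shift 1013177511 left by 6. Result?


0b111100011000111101110010100111 << 6 = 0b111100011000111101110010100111000000 = 64843360704

64843360704


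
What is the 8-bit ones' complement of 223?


223 ^ 255 = 32

32


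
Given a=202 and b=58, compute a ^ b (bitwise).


202 ^ 58 = 240

240


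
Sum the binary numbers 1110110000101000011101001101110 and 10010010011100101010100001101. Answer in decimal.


1110110000101000011101001101110 + 10010010011100101010100001101 = 10001000011000101000111101111011 = 2288160635

2288160635


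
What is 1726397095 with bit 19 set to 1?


1726397095 | (1 << 19) = 1726397095 | 524288 = 1726921383

1726921383


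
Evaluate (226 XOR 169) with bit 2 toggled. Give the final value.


Step 1: 226 ^ 169 = 75
Step 2: 75 ^ (1 << 2) = 75 ^ 4 = 79

79


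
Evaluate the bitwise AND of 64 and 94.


0b1000000 & 0b1011110 = 0b1000000 = 64

64


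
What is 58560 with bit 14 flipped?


58560 ^ (1 << 14) = 58560 ^ 16384 = 42176

42176


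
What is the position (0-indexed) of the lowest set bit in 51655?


0b1100100111000111. Lowest set bit at position 0

0


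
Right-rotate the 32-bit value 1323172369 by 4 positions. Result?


Rotate 0b1001110110111100000001000010001 right by 4 (32-bit) = 0b10100111011011110000000100001 = 351133729

351133729


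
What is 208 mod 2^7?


208 & 127 = 80

80


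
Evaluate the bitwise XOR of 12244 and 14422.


0b10111111010100 ^ 0b11100001010110 = 0b1011110000010 = 6018

6018


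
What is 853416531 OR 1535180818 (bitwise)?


0b110010110111100001101001010011 | 0b1011011100000010000000000010010 = 0b1111011110111110001101001010011 = 2078218835

2078218835


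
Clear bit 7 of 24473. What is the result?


24473 & ~(1 << 7) = 24345

24345


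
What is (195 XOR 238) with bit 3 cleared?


Step 1: 195 ^ 238 = 45
Step 2: 45 & ~(1 << 3) = 37

37


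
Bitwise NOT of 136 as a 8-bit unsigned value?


~0b10001000 = 0b1110111 = 119 (8-bit unsigned)

119


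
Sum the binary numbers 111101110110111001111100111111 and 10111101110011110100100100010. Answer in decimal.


111101110110111001111100111111 + 10111101110011110100100100010 = 1010101100101011000100001100001 = 1435863137

1435863137


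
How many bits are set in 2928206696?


0b10101110100010001110001101101000 has 15 set bits

15


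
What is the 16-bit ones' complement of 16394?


16394 ^ 65535 = 49141

49141


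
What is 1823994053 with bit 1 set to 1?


1823994053 | (1 << 1) = 1823994053 | 2 = 1823994055

1823994055


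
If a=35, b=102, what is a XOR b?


35 ^ 102 = 69

69


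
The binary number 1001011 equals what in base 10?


1001011 in decimal = 75

75


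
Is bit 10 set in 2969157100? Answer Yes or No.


0b10110000111110011011110111101100, bit 10 = 1. Yes

Yes


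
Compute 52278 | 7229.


0b1100110000110110 | 0b1110000111101 = 0b1101110000111111 = 56383

56383


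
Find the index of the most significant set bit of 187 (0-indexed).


0b10111011. Highest set bit at position 7

7


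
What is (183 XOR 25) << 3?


Step 1: 183 ^ 25 = 174
Step 2: 174 << 3 = 1392

1392


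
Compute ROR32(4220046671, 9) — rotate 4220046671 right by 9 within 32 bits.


Rotate 0b11111011100010001100110101001111 right by 9 (32-bit) = 0b10100111111111011100010001100110 = 2818425958

2818425958


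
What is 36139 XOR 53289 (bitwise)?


0b1000110100101011 ^ 0b1101000000101001 = 0b101110100000010 = 23810

23810


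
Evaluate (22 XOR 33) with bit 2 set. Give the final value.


Step 1: 22 ^ 33 = 55
Step 2: 55 | (1 << 2) = 55 | 4 = 55

55


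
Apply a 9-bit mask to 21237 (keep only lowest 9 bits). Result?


21237 & 511 = 245

245


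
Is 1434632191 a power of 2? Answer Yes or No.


0b1010101100000101011111111111111. Multiple bits set => No

No


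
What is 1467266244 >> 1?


0b1010111011101001011010011000100 >> 1 = 0b101011101110100101101001100010 = 733633122

733633122


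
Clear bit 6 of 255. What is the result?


255 & ~(1 << 6) = 191

191


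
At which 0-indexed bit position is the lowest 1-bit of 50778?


0b1100011001011010. Lowest set bit at position 1

1


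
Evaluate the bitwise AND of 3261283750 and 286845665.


0b11000010011000110011110110100110 & 0b10001000110001110101011100001 = 0b10100010100000 = 10400

10400


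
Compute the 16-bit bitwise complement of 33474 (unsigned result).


~0b1000001011000010 = 0b111110100111101 = 32061 (16-bit unsigned)

32061


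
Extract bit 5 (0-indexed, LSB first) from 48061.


0b1011101110111101, position 5 = 1

1


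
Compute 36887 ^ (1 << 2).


36887 ^ (1 << 2) = 36887 ^ 4 = 36883

36883


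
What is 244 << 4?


0b11110100 << 4 = 0b111101000000 = 3904

3904


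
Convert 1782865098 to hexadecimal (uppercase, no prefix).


1782865098 = 6A445CCA hex

6A445CCA


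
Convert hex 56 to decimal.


56 hex = 86 decimal

86


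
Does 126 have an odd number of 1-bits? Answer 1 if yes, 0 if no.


0b1111110 has 6 ones => parity 0

0


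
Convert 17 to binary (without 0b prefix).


17 = 10001 in binary

10001


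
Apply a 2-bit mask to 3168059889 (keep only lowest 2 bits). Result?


3168059889 & 3 = 1

1


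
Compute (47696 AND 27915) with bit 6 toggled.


Step 1: 47696 & 27915 = 10240
Step 2: 10240 ^ (1 << 6) = 10240 ^ 64 = 10304

10304


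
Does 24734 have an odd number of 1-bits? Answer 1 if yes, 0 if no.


0b110000010011110 has 7 ones => parity 1

1


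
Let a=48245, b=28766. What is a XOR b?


48245 ^ 28766 = 52267

52267


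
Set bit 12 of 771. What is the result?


771 | (1 << 12) = 771 | 4096 = 4867

4867


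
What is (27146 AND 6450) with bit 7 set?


Step 1: 27146 & 6450 = 2050
Step 2: 2050 | (1 << 7) = 2050 | 128 = 2178

2178


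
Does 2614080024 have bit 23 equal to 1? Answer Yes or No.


0b10011011110011111011001000011000, bit 23 = 1. Yes

Yes


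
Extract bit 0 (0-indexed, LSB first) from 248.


0b11111000, position 0 = 0

0


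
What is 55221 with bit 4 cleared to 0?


55221 & ~(1 << 4) = 55205

55205


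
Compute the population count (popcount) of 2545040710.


0b10010111101100100011110101000110 has 17 set bits

17


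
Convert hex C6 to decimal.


C6 hex = 198 decimal

198


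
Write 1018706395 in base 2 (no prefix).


1018706395 = 111100101110000011100111011011 in binary

111100101110000011100111011011


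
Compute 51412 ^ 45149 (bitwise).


0b1100100011010100 ^ 0b1011000001011101 = 0b111100010001001 = 30857

30857


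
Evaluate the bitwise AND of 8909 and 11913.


0b10001011001101 & 0b10111010001001 = 0b10001010001001 = 8841

8841


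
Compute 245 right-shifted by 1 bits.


0b11110101 >> 1 = 0b1111010 = 122

122


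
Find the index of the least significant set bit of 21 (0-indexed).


0b10101. Lowest set bit at position 0

0


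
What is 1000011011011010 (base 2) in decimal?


1000011011011010 in decimal = 34522

34522


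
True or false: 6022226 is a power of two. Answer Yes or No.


0b10110111110010001010010. Multiple bits set => No

No


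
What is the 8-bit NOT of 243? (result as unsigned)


~0b11110011 = 0b1100 = 12 (8-bit unsigned)

12


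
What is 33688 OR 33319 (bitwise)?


0b1000001110011000 | 0b1000001000100111 = 0b1000001110111111 = 33727

33727


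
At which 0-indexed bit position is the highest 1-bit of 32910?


0b1000000010001110. Highest set bit at position 15

15


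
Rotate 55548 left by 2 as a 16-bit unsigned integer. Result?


Rotate 0b1101100011111100 left by 2 (16-bit) = 0b110001111110011 = 25587

25587


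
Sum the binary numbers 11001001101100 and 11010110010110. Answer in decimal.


11001001101100 + 11010110010110 = 110100000000010 = 26626

26626


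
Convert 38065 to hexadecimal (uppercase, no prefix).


38065 = 94B1 hex

94B1


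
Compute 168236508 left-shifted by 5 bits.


0b1010000001110001010111011100 << 5 = 0b101000000111000101011101110000000 = 5383568256

5383568256


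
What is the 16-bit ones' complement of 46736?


46736 ^ 65535 = 18799

18799


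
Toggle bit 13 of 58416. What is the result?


58416 ^ (1 << 13) = 58416 ^ 8192 = 50224

50224


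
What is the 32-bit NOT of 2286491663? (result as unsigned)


~0b10001000010010010001100000001111 = 0b1110111101101101110011111110000 = 2008475632 (32-bit unsigned)

2008475632


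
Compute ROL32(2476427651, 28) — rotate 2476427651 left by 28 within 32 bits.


Rotate 0b10010011100110110100100110000011 left by 28 (32-bit) = 0b111001001110011011010010011000 = 960083096

960083096


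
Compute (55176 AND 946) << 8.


Step 1: 55176 & 946 = 896
Step 2: 896 << 8 = 229376

229376


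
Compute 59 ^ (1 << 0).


59 ^ (1 << 0) = 59 ^ 1 = 58

58


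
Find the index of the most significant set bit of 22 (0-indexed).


0b10110. Highest set bit at position 4

4


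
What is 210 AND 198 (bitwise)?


0b11010010 & 0b11000110 = 0b11000010 = 194

194


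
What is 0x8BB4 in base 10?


8BB4 hex = 35764 decimal

35764


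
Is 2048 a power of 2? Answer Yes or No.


0b100000000000. Only one bit set => Yes

Yes


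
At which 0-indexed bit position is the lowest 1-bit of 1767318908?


0b1101001010101110010010101111100. Lowest set bit at position 2

2


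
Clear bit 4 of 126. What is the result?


126 & ~(1 << 4) = 110

110


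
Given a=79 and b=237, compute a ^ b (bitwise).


79 ^ 237 = 162

162


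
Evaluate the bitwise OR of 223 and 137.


0b11011111 | 0b10001001 = 0b11011111 = 223

223


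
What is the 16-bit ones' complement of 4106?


4106 ^ 65535 = 61429

61429


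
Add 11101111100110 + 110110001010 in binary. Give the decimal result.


11101111100110 + 110110001010 = 100100101110000 = 18800

18800


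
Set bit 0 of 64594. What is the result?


64594 | (1 << 0) = 64594 | 1 = 64595

64595


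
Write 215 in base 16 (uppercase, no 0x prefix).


215 = D7 hex

D7


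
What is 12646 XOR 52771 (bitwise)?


0b11000101100110 ^ 0b1100111000100011 = 0b1111111101000101 = 65349

65349


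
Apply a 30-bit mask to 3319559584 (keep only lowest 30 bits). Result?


3319559584 & 1073741823 = 98334112

98334112


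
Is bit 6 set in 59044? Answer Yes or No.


0b1110011010100100, bit 6 = 0. No

No


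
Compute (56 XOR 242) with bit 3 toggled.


Step 1: 56 ^ 242 = 202
Step 2: 202 ^ (1 << 3) = 202 ^ 8 = 194

194


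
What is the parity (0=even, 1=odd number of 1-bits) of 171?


0b10101011 has 5 ones => parity 1

1


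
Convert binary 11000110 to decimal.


11000110 in decimal = 198

198


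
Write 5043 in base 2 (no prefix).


5043 = 1001110110011 in binary

1001110110011


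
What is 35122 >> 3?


0b1000100100110010 >> 3 = 0b1000100100110 = 4390

4390


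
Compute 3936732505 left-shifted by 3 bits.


0b11101010101001011100010101011001 << 3 = 0b11101010101001011100010101011001000 = 31493860040

31493860040


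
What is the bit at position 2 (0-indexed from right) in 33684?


0b1000001110010100, position 2 = 1

1


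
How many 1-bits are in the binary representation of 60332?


0b1110101110101100 has 10 set bits

10


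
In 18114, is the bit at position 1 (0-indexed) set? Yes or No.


0b100011011000010, bit 1 = 1. Yes

Yes


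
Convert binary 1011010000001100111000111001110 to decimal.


1011010000001100111000111001110 in decimal = 1510371790

1510371790


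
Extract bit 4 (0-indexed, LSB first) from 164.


0b10100100, position 4 = 0

0


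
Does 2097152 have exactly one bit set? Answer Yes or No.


0b1000000000000000000000. Only one bit set => Yes

Yes


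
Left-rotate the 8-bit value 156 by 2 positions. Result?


Rotate 0b10011100 left by 2 (8-bit) = 0b1110010 = 114

114


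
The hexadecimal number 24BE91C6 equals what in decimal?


24BE91C6 hex = 616468934 decimal

616468934


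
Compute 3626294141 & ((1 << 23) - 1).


3626294141 & 8388607 = 2415485

2415485


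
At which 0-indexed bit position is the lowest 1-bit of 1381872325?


0b1010010010111011011001011000101. Lowest set bit at position 0

0


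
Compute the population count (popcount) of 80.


0b1010000 has 2 set bits

2


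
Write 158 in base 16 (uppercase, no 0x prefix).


158 = 9E hex

9E


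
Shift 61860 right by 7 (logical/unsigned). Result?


0b1111000110100100 >> 7 = 0b111100011 = 483

483


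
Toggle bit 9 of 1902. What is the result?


1902 ^ (1 << 9) = 1902 ^ 512 = 1390

1390


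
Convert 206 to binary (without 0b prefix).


206 = 11001110 in binary

11001110


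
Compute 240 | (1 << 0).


240 | (1 << 0) = 240 | 1 = 241

241


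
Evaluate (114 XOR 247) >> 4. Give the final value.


Step 1: 114 ^ 247 = 133
Step 2: 133 >> 4 = 8

8


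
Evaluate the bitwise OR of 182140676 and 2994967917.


0b1010110110110011111100000100 | 0b10110010100000111001010101101101 = 0b10111010110110111011111101101101 = 3134963565

3134963565


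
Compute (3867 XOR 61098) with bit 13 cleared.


Step 1: 3867 ^ 61098 = 57777
Step 2: 57777 & ~(1 << 13) = 49585

49585


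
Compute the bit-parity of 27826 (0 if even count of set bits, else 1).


0b110110010110010 has 8 ones => parity 0

0


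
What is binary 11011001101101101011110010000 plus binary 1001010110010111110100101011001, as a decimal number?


11011001101101101011110010000 + 1001010110010111110100101011001 = 1100110000000101100000011101001 = 1711456489

1711456489


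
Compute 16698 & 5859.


0b100000100111010 & 0b1011011100011 = 0b100010 = 34

34


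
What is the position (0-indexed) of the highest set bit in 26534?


0b110011110100110. Highest set bit at position 14

14


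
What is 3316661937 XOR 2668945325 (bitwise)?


0b11000101101100000011111010110001 ^ 0b10011111000101001101111110101101 = 0b1011010101001001110000100011100 = 1520754972

1520754972


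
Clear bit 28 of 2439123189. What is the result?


2439123189 & ~(1 << 28) = 2170687733

2170687733


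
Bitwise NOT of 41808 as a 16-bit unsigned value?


~0b1010001101010000 = 0b101110010101111 = 23727 (16-bit unsigned)

23727


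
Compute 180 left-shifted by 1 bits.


0b10110100 << 1 = 0b101101000 = 360

360


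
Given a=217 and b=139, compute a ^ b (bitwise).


217 ^ 139 = 82

82


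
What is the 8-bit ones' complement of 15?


15 ^ 255 = 240

240


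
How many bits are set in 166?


0b10100110 has 4 set bits

4


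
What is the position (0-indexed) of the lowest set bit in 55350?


0b1101100000110110. Lowest set bit at position 1

1


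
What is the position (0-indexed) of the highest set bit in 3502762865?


0b11010000110001111110101101110001. Highest set bit at position 31

31


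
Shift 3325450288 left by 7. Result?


0b11000110001101100101100000110000 << 7 = 0b110001100011011001011000001100000000000 = 425657636864

425657636864


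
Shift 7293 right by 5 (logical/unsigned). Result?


0b1110001111101 >> 5 = 0b11100011 = 227

227


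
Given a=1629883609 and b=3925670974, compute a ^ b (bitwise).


1629883609 ^ 3925670974 = 2296049895

2296049895


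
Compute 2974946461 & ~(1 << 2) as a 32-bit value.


2974946461 & ~(1 << 2) = 2974946457

2974946457


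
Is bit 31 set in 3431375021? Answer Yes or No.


0b11001100100001101010000010101101, bit 31 = 1. Yes

Yes


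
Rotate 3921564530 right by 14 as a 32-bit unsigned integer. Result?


Rotate 0b11101001101111100101001101110010 right by 14 (32-bit) = 0b1001101110010111010011011111001 = 1305192185

1305192185


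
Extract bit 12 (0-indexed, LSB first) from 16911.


0b100001000001111, position 12 = 0

0


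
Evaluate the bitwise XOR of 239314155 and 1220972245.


0b1110010000111010010011101011 ^ 0b1001000110001101000111011010101 = 0b1000110100001010010101000111110 = 1183132222

1183132222


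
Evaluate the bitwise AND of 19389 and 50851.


0b100101110111101 & 0b1100011010100011 = 0b100001010100001 = 17057

17057


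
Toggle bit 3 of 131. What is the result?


131 ^ (1 << 3) = 131 ^ 8 = 139

139


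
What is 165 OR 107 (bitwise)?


0b10100101 | 0b1101011 = 0b11101111 = 239

239


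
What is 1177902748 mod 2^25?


1177902748 & 33554431 = 3497628

3497628


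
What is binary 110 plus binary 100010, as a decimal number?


110 + 100010 = 101000 = 40

40


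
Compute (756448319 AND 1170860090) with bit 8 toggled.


Step 1: 756448319 & 1170860090 = 83912762
Step 2: 83912762 ^ (1 << 8) = 83912762 ^ 256 = 83913018

83913018


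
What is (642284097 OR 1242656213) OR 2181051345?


Step 1: 642284097 | 1242656213 = 1851359189
Step 2: 1851359189 | 2181051345 = 3998842837

3998842837


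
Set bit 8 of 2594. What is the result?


2594 | (1 << 8) = 2594 | 256 = 2850

2850


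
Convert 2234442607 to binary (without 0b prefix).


2234442607 = 10000101001011101110001101101111 in binary

10000101001011101110001101101111


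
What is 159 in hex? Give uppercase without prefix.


159 = 9F hex

9F


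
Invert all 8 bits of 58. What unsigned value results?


58 ^ 255 = 197

197


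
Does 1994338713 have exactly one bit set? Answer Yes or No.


0b1110110110111110011000110011001. Multiple bits set => No

No


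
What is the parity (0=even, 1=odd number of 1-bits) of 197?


0b11000101 has 4 ones => parity 0

0


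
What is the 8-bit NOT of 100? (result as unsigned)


~0b1100100 = 0b10011011 = 155 (8-bit unsigned)

155


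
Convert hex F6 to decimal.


F6 hex = 246 decimal

246


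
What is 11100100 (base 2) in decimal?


11100100 in decimal = 228

228


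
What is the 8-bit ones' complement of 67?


67 ^ 255 = 188

188


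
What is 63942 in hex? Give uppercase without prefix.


63942 = F9C6 hex

F9C6


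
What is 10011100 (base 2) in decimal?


10011100 in decimal = 156

156


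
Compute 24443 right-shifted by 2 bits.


0b101111101111011 >> 2 = 0b1011111011110 = 6110

6110


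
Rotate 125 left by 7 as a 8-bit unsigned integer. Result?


Rotate 0b1111101 left by 7 (8-bit) = 0b10111110 = 190

190


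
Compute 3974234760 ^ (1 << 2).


3974234760 ^ (1 << 2) = 3974234760 ^ 4 = 3974234764

3974234764


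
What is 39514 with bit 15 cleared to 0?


39514 & ~(1 << 15) = 6746

6746


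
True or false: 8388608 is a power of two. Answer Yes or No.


0b100000000000000000000000. Only one bit set => Yes

Yes


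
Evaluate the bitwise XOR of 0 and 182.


0b0 ^ 0b10110110 = 0b10110110 = 182

182


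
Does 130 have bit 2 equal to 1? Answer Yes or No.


0b10000010, bit 2 = 0. No

No


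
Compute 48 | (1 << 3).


48 | (1 << 3) = 48 | 8 = 56

56


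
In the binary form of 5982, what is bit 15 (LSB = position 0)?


0b1011101011110, position 15 = 0

0


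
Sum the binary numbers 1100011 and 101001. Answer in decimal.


1100011 + 101001 = 10001100 = 140

140


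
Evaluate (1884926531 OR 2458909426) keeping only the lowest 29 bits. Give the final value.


Step 1: 1884926531 | 2458909426 = 4074765043
Step 2: 4074765043 & 536870911 = 316668659

316668659


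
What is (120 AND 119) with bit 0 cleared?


Step 1: 120 & 119 = 112
Step 2: 112 & ~(1 << 0) = 112

112


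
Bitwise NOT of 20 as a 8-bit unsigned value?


~0b10100 = 0b11101011 = 235 (8-bit unsigned)

235


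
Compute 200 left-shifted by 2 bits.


0b11001000 << 2 = 0b1100100000 = 800

800


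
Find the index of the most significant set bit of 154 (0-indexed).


0b10011010. Highest set bit at position 7

7


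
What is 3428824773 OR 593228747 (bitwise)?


0b11001100010111111011011011000101 | 0b100011010110111111001111001011 = 0b11101111010111111111011111001111 = 4016043983

4016043983


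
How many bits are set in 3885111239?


0b11100111100100100001011111000111 has 18 set bits

18


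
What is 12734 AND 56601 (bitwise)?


0b11000110111110 & 0b1101110100011001 = 0b1000100011000 = 4376

4376


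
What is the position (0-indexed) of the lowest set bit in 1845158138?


0b1101101111110101110000011111010. Lowest set bit at position 1

1


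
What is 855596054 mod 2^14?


855596054 & 16383 = 7190

7190


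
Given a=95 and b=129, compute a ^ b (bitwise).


95 ^ 129 = 222

222


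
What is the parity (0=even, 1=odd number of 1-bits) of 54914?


0b1101011010000010 has 7 ones => parity 1

1


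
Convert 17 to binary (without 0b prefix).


17 = 10001 in binary

10001


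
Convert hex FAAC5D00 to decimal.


FAAC5D00 hex = 4205600000 decimal

4205600000


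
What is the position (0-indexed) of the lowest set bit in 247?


0b11110111. Lowest set bit at position 0

0


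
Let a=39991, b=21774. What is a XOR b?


39991 ^ 21774 = 51513

51513


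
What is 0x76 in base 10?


76 hex = 118 decimal

118


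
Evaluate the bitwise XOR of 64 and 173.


0b1000000 ^ 0b10101101 = 0b11101101 = 237

237


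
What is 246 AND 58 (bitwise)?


0b11110110 & 0b111010 = 0b110010 = 50

50


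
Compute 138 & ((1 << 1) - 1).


138 & 1 = 0

0


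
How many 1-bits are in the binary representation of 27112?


0b110100111101000 has 8 set bits

8


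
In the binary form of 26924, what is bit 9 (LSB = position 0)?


0b110100100101100, position 9 = 0

0


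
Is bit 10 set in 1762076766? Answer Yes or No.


0b1101001000001110010100001011110, bit 10 = 0. No

No


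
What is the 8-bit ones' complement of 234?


234 ^ 255 = 21

21


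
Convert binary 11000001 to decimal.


11000001 in decimal = 193

193


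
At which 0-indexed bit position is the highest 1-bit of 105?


0b1101001. Highest set bit at position 6

6


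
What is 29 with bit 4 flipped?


29 ^ (1 << 4) = 29 ^ 16 = 13

13


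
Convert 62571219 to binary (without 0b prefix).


62571219 = 11101110101100001011010011 in binary

11101110101100001011010011


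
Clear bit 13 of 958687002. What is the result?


958687002 & ~(1 << 13) = 958678810

958678810


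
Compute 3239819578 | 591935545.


0b11000001000110111011100100111010 | 0b100011010010000011100000111001 = 0b11100011010110111011100100111011 = 3814439227

3814439227


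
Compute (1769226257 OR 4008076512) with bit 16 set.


Step 1: 1769226257 | 4008076512 = 4025902321
Step 2: 4025902321 | (1 << 16) = 4025902321 | 65536 = 4025967857

4025967857


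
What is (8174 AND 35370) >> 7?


Step 1: 8174 & 35370 = 2602
Step 2: 2602 >> 7 = 20

20


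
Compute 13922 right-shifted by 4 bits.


0b11011001100010 >> 4 = 0b1101100110 = 870

870


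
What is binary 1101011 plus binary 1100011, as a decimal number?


1101011 + 1100011 = 11001110 = 206

206


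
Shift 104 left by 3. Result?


0b1101000 << 3 = 0b1101000000 = 832

832


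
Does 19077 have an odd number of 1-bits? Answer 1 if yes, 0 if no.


0b100101010000101 has 6 ones => parity 0

0


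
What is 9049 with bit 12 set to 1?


9049 | (1 << 12) = 9049 | 4096 = 13145

13145


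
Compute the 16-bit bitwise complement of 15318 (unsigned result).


~0b11101111010110 = 0b1100010000101001 = 50217 (16-bit unsigned)

50217


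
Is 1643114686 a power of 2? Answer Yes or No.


0b1100001111011111111000010111110. Multiple bits set => No

No


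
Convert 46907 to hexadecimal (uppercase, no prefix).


46907 = B73B hex

B73B


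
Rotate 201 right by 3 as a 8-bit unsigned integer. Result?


Rotate 0b11001001 right by 3 (8-bit) = 0b111001 = 57

57


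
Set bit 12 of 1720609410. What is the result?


1720609410 | (1 << 12) = 1720609410 | 4096 = 1720613506

1720613506


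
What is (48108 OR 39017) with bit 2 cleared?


Step 1: 48108 | 39017 = 48109
Step 2: 48109 & ~(1 << 2) = 48105

48105


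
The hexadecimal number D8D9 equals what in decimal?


D8D9 hex = 55513 decimal

55513


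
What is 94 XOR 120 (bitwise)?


0b1011110 ^ 0b1111000 = 0b100110 = 38

38


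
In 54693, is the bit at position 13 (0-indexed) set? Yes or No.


0b1101010110100101, bit 13 = 0. No

No


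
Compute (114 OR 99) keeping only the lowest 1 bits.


Step 1: 114 | 99 = 115
Step 2: 115 & 1 = 1

1


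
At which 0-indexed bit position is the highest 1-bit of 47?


0b101111. Highest set bit at position 5

5


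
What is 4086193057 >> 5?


0b11110011100011100101101110100001 >> 5 = 0b111100111000111001011011101 = 127693533

127693533


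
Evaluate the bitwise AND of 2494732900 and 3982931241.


0b10010100101100101001101001100100 & 0b11101101011001101011010100101001 = 0b10000100001000101001000000100000 = 2216857632

2216857632


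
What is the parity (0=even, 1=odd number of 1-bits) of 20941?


0b101000111001101 has 8 ones => parity 0

0


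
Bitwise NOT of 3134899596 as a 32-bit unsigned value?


~0b10111010110110101100010110001100 = 0b1000101001001010011101001110011 = 1160067699 (32-bit unsigned)

1160067699
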